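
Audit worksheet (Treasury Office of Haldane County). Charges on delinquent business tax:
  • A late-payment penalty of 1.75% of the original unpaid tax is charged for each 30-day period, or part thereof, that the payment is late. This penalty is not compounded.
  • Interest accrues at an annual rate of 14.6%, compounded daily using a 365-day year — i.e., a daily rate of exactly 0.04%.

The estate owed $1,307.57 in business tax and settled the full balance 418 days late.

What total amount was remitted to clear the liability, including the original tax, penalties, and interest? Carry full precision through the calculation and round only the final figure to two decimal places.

$1,865.84

Penalty periods: ⌈418/30⌉ = 14; penalty = 14 × 1.75% × $1,307.57 = $320.35…
Interest: $1,307.57 × ((1 + 0.0004)^418 − 1) = $1,307.57 × 0.18195113… = $237.9138…
Total = $1,307.57 + $320.3547… + $237.9138… = $1,865.84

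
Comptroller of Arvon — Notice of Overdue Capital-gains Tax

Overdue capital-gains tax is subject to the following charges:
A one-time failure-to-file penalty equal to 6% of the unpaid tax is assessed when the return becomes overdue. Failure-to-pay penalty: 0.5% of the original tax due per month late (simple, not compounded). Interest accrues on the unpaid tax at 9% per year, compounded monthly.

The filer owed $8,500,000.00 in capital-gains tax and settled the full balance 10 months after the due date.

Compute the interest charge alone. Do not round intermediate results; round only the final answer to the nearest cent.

Interest (9%/yr ÷ 12 = 0.75%/month): $8,500,000.00 × ((1 + 0.0075)^10 − 1) = $659,451.6365…

$659,451.64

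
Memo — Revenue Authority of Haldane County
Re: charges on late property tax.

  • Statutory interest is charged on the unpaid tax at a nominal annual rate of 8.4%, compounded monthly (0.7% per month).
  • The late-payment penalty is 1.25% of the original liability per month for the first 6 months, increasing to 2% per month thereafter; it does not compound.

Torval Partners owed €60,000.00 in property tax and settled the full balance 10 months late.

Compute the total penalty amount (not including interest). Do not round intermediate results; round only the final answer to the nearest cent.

€9,300.00

Penalty, months 1–6: 6 × 1.25% × €60,000.00 = €4,500.00
Penalty, months 7–10: 4 × 2% × €60,000.00 = €4,800.00
Total penalty = €4,500.00 + €4,800.00 = €9,300.00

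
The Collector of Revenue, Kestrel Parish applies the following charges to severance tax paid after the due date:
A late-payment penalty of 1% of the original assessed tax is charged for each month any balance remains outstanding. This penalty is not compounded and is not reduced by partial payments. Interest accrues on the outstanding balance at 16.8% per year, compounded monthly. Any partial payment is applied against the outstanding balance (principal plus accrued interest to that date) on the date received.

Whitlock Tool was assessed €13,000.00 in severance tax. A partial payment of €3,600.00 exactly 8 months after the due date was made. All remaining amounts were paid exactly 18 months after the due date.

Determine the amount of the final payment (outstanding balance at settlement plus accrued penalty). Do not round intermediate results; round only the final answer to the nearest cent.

Monthly rate = 16.8% ÷ 12 = 1.4%
Balance at month 8: €13,000.0000 × (1 + 0.014)^8 = €14,529.3770…
After €3,600.00 payment: €14,529.3770… − €3,600.00 = €10,929.3770…
Balance at month 18: €10,929.3770… × (1 + 0.014)^10 = €12,559.5754…
Penalty: 18 × 1% × €13,000.00 = €2,340.00
Final settlement = outstanding balance + penalty = €12,559.5754… + €2,340.00 = €14,899.58

€14,899.58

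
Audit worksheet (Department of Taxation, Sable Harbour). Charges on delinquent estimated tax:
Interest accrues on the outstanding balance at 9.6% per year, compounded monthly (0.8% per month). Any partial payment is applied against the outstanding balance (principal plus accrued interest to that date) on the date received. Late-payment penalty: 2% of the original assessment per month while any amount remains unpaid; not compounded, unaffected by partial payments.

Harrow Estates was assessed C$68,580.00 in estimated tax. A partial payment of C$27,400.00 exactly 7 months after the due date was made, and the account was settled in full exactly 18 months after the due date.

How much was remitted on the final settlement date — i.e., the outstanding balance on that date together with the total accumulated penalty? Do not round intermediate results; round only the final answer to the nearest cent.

C$73,935.39

Balance at month 7: C$68,580.0000 × (1 + 0.008)^7 = C$72,513.8904…
After C$27,400.00 payment: C$72,513.8904… − C$27,400.00 = C$45,113.8904…
Balance at month 18: C$45,113.8904… × (1 + 0.008)^11 = C$49,246.5865…
Penalty: 18 × 2% × C$68,580.00 = C$24,688.80
Final settlement = outstanding balance + penalty = C$49,246.5865… + C$24,688.80 = C$73,935.39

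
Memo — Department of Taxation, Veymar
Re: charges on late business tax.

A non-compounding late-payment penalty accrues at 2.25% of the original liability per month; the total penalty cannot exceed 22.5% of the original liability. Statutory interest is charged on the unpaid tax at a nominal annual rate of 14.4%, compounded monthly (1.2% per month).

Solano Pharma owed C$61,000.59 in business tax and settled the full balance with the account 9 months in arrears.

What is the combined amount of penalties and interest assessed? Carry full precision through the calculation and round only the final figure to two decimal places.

Penalty: 9 × 2.25% × C$61,000.59 = C$12,352.62… (below the 22.5% cap of C$13,725.13…)
Interest: C$61,000.59 × ((1 + 0.012)^9 − 1) = C$61,000.59 × 0.1133318… = C$6,913.3064…
Penalties + interest = C$12,352.6195… + C$6,913.3064… = C$19,265.93

C$19,265.93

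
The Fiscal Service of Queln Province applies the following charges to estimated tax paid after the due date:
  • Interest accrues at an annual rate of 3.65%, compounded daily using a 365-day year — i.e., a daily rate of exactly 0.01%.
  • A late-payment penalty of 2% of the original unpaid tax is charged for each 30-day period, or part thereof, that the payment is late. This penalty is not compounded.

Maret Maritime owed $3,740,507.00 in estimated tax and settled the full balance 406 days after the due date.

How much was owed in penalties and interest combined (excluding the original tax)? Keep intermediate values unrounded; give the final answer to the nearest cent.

Penalty periods: ⌈406/30⌉ = 14; penalty = 14 × 2% × $3,740,507.00 = $1,047,341.96
Interest: $3,740,507.00 × ((1 + 0.0001)^406 − 1) = $3,740,507.00 × 0.04143333… = $154,981.6761…
Penalties + interest = $1,047,341.9600 + $154,981.6761… = $1,202,323.64

$1,202,323.64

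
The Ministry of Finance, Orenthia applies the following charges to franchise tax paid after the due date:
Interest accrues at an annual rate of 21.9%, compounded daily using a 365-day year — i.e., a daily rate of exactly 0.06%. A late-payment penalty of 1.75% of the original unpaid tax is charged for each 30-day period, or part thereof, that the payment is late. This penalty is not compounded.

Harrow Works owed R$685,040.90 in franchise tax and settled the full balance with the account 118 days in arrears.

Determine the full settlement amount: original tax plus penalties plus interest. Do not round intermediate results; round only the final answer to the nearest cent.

Penalty periods: ⌈118/30⌉ = 4; penalty = 4 × 1.75% × R$685,040.90 = R$47,952.86…
Interest: R$685,040.90 × ((1 + 0.0006)^118 − 1) = R$685,040.90 × 0.07334374… = R$50,243.4631…
Total = R$685,040.90 + R$47,952.8630 + R$50,243.4631… = R$783,237.23

R$783,237.23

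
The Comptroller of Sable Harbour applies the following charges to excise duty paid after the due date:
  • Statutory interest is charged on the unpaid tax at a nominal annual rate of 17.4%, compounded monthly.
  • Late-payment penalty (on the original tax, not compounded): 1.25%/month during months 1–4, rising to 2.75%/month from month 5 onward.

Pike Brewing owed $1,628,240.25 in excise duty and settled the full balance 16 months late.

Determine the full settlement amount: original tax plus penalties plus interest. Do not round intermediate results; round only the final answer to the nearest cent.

Penalty, months 1–4: 4 × 1.25% × $1,628,240.25 = $81,412.01…
Penalty, months 5–16: 12 × 2.75% × $1,628,240.25 = $537,319.28…
Interest (17.4%/yr ÷ 12 = 1.45%/month): $1,628,240.25 × ((1 + 0.0145)^16 − 1) = $421,747.6997…
Total = $1,628,240.25 + $618,731.2950 + $421,747.6997… = $2,668,719.24

$2,668,719.24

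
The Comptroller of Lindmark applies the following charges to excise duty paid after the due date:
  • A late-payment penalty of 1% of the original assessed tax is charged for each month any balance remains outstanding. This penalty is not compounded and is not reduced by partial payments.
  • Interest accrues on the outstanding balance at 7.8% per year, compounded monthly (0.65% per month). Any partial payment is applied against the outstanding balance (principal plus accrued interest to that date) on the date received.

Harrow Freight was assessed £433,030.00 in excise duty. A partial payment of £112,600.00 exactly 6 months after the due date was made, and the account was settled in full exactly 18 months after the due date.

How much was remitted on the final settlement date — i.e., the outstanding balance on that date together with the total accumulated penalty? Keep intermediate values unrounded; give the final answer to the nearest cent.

£442,834.88

Balance at month 6: £433,030.0000 × (1 + 0.0065)^6 = £450,194.9928…
After £112,600.00 payment: £450,194.9928… − £112,600.00 = £337,594.9928…
Balance at month 18: £337,594.9928… × (1 + 0.0065)^12 = £364,889.4840…
Penalty: 18 × 1% × £433,030.00 = £77,945.40
Final settlement = outstanding balance + penalty = £364,889.4840… + £77,945.40 = £442,834.88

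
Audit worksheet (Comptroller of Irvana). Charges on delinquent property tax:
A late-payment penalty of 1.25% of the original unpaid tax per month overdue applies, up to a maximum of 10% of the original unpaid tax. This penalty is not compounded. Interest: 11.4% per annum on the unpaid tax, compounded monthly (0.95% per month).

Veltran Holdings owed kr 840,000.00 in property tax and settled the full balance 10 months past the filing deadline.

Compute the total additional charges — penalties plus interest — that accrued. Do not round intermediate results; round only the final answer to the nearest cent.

kr 167,299.33

Penalty (uncapped): 10 × 1.25% × kr 840,000.00 = kr 105,000.00; cap = 10% × kr 840,000.00 = kr 84,000.00 → penalty = kr 84,000.00
Interest: kr 840,000.00 × ((1 + 0.0095)^10 − 1) = kr 840,000.00 × 0.0991659… = kr 83,299.3267…
Penalties + interest = kr 84,000.0000 + kr 83,299.3267… = kr 167,299.33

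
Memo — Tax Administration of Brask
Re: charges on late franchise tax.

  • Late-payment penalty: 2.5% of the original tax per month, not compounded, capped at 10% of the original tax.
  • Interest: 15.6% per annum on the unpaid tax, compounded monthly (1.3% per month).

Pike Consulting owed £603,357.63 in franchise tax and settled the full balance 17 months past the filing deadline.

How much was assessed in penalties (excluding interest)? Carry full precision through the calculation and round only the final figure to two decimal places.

£60,335.76

Penalty (uncapped): 17 × 2.5% × £603,357.63 = £256,426.99…; cap = 10% × £603,357.63 = £60,335.76… → penalty = £60,335.76…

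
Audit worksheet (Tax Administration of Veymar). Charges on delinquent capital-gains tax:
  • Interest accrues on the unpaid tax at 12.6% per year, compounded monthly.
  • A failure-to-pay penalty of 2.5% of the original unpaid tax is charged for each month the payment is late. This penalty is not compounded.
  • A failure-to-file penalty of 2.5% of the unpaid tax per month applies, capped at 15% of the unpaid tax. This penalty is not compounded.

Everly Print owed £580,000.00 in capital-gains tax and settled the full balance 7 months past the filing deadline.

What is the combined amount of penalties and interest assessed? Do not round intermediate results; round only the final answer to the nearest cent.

Failure-to-file: 7 × 2.5% × £580,000.00 = £101,500.00, capped at 15% × £580,000.00 = £87,000.00
Failure-to-pay penalty: 7 × 2.5% × £580,000.00 = £101,500.00
Interest (12.6%/yr ÷ 12 = 1.05%/month): £580,000.00 × ((1 + 0.0105)^7 − 1) = £43,996.5931…
Penalties + interest = £188,500.0000 + £43,996.5931… = £232,496.59

£232,496.59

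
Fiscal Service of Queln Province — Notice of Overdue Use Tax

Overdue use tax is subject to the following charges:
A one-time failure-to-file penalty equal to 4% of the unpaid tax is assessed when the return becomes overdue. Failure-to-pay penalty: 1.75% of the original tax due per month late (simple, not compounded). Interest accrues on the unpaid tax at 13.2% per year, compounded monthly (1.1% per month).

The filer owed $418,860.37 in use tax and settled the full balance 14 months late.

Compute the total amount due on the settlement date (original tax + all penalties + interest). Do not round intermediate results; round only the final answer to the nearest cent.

$607,561.35

Failure-to-file penalty: 4% × $418,860.37 = $16,754.41…
Failure-to-pay penalty = 1.75% × $418,860.37 × 14 mo = $102,620.79…
Interest: $418,860.37 × ((1 + 0.011)^14 − 1) = $418,860.37 × 0.1655105… = $69,325.7756…
Total = $418,860.37 + $119,375.2055… + $69,325.7756… = $607,561.35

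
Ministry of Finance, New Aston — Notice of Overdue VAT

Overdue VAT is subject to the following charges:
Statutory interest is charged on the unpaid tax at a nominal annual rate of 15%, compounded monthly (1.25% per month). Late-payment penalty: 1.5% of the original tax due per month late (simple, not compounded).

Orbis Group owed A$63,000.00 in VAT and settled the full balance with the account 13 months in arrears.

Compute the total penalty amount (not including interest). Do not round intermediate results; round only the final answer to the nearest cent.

Late-payment penalty = 1.5% × A$63,000.00 × 13 mo = A$12,285.00

A$12,285.00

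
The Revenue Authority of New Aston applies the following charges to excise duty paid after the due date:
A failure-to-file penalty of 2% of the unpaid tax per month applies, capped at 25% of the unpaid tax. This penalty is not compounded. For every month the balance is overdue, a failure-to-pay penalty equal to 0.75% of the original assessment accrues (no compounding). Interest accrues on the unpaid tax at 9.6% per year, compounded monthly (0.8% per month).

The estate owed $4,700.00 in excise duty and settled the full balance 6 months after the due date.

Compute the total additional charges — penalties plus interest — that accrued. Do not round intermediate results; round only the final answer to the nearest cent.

$1,005.66

Failure-to-file: 6 × 2% × $4,700.00 = $564.00 (under the 25% cap)
Failure-to-pay penalty: 6 × 0.75% × $4,700.00 = $211.50
Interest: $4,700.00 × ((1 + 0.008)^6 − 1) = $4,700.00 × 0.0489703… = $230.1604…
Penalties + interest = $775.5000 + $230.1604… = $1,005.66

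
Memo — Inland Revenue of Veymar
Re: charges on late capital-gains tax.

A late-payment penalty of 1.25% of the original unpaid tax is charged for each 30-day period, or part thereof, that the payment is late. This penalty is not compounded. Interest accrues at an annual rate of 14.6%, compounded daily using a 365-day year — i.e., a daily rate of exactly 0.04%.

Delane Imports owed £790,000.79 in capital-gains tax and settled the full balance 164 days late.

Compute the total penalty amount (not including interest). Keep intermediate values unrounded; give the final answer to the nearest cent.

£59,250.06

Penalty periods: ⌈164/30⌉ = 6; penalty = 6 × 1.25% × £790,000.79 = £59,250.06…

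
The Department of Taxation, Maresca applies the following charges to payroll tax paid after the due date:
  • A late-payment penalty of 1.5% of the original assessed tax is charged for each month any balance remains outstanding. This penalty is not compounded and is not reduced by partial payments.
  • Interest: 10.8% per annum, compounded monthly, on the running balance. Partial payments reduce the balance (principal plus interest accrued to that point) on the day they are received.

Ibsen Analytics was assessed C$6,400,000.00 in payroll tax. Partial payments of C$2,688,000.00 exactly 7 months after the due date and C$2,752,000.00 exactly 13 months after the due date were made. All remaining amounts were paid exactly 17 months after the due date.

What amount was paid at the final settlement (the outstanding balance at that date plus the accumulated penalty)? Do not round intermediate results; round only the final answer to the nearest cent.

C$3,292,603.16

Monthly rate = 10.8% ÷ 12 = 0.9%
Balance at month 7: C$6,400,000.0000 × (1 + 0.009)^7 = C$6,814,251.1736…
After C$2,688,000.00 payment: C$6,814,251.1736… − C$2,688,000.00 = C$4,126,251.1736…
Balance at month 13: C$4,126,251.1736… × (1 + 0.009)^6 = C$4,354,142.7005…
After C$2,752,000.00 payment: C$4,354,142.7005… − C$2,752,000.00 = C$1,602,142.7005…
Balance at month 17: C$1,602,142.7005… × (1 + 0.009)^4 = C$1,660,603.1614…
Penalty: 17 × 1.5% × C$6,400,000.00 = C$1,632,000.00
Final settlement = outstanding balance + penalty = C$1,660,603.1614… + C$1,632,000.00 = C$3,292,603.16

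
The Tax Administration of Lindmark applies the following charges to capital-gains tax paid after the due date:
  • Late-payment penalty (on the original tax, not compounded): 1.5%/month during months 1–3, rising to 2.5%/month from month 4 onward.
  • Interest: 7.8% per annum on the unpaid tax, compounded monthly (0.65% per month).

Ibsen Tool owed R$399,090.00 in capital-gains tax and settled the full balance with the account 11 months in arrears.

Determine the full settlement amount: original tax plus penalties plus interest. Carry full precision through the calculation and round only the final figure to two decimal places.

Penalty, months 1–3: 3 × 1.5% × R$399,090.00 = R$17,959.05
Penalty, months 4–11: 8 × 2.5% × R$399,090.00 = R$79,818.00
Interest: R$399,090.00 × ((1 + 0.0065)^11 − 1) = R$399,090.00 × 0.0738697… = R$29,480.6416…
Total = R$399,090.00 + R$97,777.0500 + R$29,480.6416… = R$526,347.69

R$526,347.69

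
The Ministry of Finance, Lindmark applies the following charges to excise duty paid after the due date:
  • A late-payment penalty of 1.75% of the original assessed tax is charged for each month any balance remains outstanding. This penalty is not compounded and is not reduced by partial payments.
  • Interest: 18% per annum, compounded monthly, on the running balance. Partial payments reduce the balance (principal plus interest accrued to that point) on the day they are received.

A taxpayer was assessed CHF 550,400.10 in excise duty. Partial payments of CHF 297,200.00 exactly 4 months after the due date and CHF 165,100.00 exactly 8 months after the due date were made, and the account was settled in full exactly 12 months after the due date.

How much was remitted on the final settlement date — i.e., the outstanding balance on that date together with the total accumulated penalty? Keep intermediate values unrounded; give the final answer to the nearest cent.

CHF 263,627.66

Monthly rate = 18% ÷ 12 = 1.5%
Balance at month 4: CHF 550,400.1000 × (1 + 0.015)^4 = CHF 584,174.6044…
After CHF 297,200.00 payment: CHF 584,174.6044… − CHF 297,200.00 = CHF 286,974.6044…
Balance at month 8: CHF 286,974.6044… × (1 + 0.015)^4 = CHF 304,584.3851…
After CHF 165,100.00 payment: CHF 304,584.3851… − CHF 165,100.00 = CHF 139,484.3851…
Balance at month 12: CHF 139,484.3851… × (1 + 0.015)^4 = CHF 148,043.6422…
Penalty: 12 × 1.75% × CHF 550,400.10 = CHF 115,584.02…
Final settlement = outstanding balance + penalty = CHF 148,043.6422… + CHF 115,584.02… = CHF 263,627.66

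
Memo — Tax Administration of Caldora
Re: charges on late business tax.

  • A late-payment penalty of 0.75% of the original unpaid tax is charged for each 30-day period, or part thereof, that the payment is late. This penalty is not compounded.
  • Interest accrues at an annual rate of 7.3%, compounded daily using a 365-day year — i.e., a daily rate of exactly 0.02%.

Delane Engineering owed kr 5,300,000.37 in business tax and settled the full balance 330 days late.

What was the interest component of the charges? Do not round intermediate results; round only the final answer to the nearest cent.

Interest: kr 5,300,000.37 × ((1 + 0.0002)^330 − 1) = kr 5,300,000.37 × 0.06821967… = kr 361,564.2648…

kr 361,564.26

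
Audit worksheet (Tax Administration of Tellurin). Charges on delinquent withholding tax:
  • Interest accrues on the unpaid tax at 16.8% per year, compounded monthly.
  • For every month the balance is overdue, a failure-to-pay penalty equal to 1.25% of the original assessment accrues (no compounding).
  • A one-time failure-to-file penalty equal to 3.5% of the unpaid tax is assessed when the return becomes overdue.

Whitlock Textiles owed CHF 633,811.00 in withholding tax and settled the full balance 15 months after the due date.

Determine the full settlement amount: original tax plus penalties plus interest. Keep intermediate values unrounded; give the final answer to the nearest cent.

Failure-to-file penalty: 3.5% × CHF 633,811.00 = CHF 22,183.39…
Failure-to-pay penalty = 1.25% × CHF 633,811.00 × 15 mo = CHF 118,839.56…
Interest (16.8%/yr ÷ 12 = 1.4%/month): CHF 633,811.00 × ((1 + 0.014)^15 − 1) = CHF 146,969.7497…
Total = CHF 633,811.00 + CHF 141,022.9475 + CHF 146,969.7497… = CHF 921,803.70

CHF 921,803.70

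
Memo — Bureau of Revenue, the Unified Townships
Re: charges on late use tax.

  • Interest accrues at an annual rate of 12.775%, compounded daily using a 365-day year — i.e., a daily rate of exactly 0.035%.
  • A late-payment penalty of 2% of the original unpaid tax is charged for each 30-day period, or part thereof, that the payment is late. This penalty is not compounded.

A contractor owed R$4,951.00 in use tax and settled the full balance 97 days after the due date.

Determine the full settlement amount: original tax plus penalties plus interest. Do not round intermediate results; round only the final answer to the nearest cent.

Penalty periods: ⌈97/30⌉ = 4; penalty = 4 × 2% × R$4,951.00 = R$396.08
Interest: R$4,951.00 × ((1 + 0.00035)^97 − 1) = R$4,951.00 × 0.03452673… = R$170.9419…
Total = R$4,951.00 + R$396.0800 + R$170.9419… = R$5,518.02

R$5,518.02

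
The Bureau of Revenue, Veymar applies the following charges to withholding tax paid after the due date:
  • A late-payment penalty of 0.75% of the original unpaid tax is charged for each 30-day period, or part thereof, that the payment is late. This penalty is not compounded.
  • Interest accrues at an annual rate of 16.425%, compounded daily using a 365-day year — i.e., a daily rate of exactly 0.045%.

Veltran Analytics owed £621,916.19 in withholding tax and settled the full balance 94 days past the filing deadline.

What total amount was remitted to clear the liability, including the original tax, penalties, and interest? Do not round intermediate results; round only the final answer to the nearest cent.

Penalty periods: ⌈94/30⌉ = 4; penalty = 4 × 0.75% × £621,916.19 = £18,657.49…
Interest: £621,916.19 × ((1 + 0.00045)^94 − 1) = £621,916.19 × 0.04319747… = £26,865.2049…
Total = £621,916.19 + £18,657.4857 + £26,865.2049… = £667,438.88

£667,438.88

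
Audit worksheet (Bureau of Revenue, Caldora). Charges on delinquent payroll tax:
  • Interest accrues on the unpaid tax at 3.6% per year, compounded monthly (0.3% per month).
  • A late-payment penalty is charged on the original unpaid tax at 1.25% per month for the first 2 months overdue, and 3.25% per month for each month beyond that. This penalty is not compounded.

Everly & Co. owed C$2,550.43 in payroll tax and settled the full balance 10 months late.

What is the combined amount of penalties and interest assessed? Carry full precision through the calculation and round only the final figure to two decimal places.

Penalty, months 1–2: 2 × 1.25% × C$2,550.43 = C$63.76…
Penalty, months 3–10: 8 × 3.25% × C$2,550.43 = C$663.11…
Interest: C$2,550.43 × ((1 + 0.003)^10 − 1) = C$2,550.43 × 0.0304083… = C$77.5541…
Penalties + interest = C$726.8726… + C$77.5541… = C$804.43

C$804.43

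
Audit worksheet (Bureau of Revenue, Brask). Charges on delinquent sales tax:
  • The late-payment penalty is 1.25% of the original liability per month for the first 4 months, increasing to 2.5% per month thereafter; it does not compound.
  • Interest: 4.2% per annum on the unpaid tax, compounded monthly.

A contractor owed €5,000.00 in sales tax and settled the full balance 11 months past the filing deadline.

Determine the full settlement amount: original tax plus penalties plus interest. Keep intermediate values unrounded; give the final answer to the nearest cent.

€6,320.90

Penalty, months 1–4: 4 × 1.25% × €5,000.00 = €250.00
Penalty, months 5–11: 7 × 2.5% × €5,000.00 = €875.00
Interest (4.2%/yr ÷ 12 = 0.35%/month): €5,000.00 × ((1 + 0.0035)^11 − 1) = €195.9044…
Total = €5,000.00 + €1,125.0000 + €195.9044… = €6,320.90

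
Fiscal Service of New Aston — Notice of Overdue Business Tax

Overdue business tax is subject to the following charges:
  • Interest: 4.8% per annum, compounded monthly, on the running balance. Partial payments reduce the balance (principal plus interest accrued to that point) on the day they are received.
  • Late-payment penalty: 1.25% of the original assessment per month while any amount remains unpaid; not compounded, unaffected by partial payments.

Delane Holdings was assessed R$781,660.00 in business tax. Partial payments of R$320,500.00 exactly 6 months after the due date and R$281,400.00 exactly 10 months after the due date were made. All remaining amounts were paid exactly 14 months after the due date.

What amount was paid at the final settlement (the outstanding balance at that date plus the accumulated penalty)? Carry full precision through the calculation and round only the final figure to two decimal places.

R$346,549.74

Monthly rate = 4.8% ÷ 12 = 0.4%
Balance at month 6: R$781,660.0000 × (1 + 0.004)^6 = R$800,608.4419…
After R$320,500.00 payment: R$800,608.4419… − R$320,500.00 = R$480,108.4419…
Balance at month 10: R$480,108.4419… × (1 + 0.004)^4 = R$487,836.3904…
After R$281,400.00 payment: R$487,836.3904… − R$281,400.00 = R$206,436.3904…
Balance at month 14: R$206,436.3904… × (1 + 0.004)^4 = R$209,759.2435…
Penalty: 14 × 1.25% × R$781,660.00 = R$136,790.50
Final settlement = outstanding balance + penalty = R$209,759.2435… + R$136,790.50 = R$346,549.74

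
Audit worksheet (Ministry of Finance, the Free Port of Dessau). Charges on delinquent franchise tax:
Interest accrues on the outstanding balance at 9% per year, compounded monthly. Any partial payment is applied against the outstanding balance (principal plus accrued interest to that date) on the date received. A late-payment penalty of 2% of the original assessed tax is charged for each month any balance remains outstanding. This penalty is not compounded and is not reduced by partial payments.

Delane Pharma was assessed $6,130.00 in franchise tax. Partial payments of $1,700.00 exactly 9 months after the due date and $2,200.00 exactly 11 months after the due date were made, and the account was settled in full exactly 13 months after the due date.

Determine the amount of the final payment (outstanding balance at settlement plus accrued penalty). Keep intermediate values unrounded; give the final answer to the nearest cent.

$4,364.42

Monthly rate = 9% ÷ 12 = 0.75%
Balance at month 9: $6,130.0000 × (1 + 0.0075)^9 = $6,556.4079…
After $1,700.00 payment: $6,556.4079… − $1,700.00 = $4,856.4079…
Balance at month 11: $4,856.4079… × (1 + 0.0075)^2 = $4,929.5272…
After $2,200.00 payment: $4,929.5272… − $2,200.00 = $2,729.5272…
Balance at month 13: $2,729.5272… × (1 + 0.0075)^2 = $2,770.6237…
Penalty: 13 × 2% × $6,130.00 = $1,593.80
Final settlement = outstanding balance + penalty = $2,770.6237… + $1,593.80 = $4,364.42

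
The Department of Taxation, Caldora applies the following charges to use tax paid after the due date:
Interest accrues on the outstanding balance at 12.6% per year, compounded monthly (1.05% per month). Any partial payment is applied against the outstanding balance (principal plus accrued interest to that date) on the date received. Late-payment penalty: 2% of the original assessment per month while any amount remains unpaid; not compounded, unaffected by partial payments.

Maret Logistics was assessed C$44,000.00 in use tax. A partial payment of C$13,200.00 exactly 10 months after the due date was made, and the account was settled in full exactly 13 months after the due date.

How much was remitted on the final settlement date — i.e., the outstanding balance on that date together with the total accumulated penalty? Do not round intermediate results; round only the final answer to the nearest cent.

Balance at month 10: C$44,000.0000 × (1 + 0.0105)^10 = C$48,844.5210…
After C$13,200.00 payment: C$48,844.5210… − C$13,200.00 = C$35,644.5210…
Balance at month 13: C$35,644.5210… × (1 + 0.0105)^3 = C$36,779.1541…
Penalty: 13 × 2% × C$44,000.00 = C$11,440.00
Final settlement = outstanding balance + penalty = C$36,779.1541… + C$11,440.00 = C$48,219.15

C$48,219.15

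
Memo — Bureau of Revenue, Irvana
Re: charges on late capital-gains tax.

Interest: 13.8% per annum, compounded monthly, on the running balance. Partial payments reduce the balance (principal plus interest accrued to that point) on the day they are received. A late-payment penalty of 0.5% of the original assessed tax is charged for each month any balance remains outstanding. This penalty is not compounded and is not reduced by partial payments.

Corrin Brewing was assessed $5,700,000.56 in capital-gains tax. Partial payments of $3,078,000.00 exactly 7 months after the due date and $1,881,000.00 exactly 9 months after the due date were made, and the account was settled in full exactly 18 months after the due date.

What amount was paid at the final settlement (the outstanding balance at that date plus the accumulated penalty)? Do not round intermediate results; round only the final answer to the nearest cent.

$1,940,195.49

Monthly rate = 13.8% ÷ 12 = 1.15%
Balance at month 7: $5,700,000.5600 × (1 + 0.0115)^7 = $6,174,987.8597…
After $3,078,000.00 payment: $6,174,987.8597… − $3,078,000.00 = $3,096,987.8597…
Balance at month 9: $3,096,987.8597… × (1 + 0.0115)^2 = $3,168,628.1571…
After $1,881,000.00 payment: $3,168,628.1571… − $1,881,000.00 = $1,287,628.1571…
Balance at month 18: $1,287,628.1571… × (1 + 0.0115)^9 = $1,427,195.4385…
Penalty: 18 × 0.5% × $5,700,000.56 = $513,000.05…
Final settlement = outstanding balance + penalty = $1,427,195.4385… + $513,000.05… = $1,940,195.49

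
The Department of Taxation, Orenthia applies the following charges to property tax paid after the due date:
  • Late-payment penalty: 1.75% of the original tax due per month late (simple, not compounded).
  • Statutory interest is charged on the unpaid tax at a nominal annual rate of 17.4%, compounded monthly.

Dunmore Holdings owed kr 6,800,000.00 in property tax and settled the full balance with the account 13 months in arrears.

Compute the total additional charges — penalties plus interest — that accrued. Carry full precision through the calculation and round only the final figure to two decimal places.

kr 2,946,466.21

Late-payment penalty: 13 × 1.75% × kr 6,800,000.00 = kr 1,547,000.00
Interest (17.4%/yr ÷ 12 = 1.45%/month): kr 6,800,000.00 × ((1 + 0.0145)^13 − 1) = kr 1,399,466.2105…
Penalties + interest = kr 1,547,000.0000 + kr 1,399,466.2105… = kr 2,946,466.21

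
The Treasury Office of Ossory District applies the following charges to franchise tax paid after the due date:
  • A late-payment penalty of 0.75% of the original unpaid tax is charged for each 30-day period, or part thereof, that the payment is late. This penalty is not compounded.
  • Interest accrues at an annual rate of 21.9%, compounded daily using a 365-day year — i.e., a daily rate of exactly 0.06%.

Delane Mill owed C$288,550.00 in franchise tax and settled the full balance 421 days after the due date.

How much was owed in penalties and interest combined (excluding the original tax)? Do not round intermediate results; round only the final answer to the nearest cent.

C$115,353.84

Penalty periods: ⌈421/30⌉ = 15; penalty = 15 × 0.75% × C$288,550.00 = C$32,461.88…
Interest: C$288,550.00 × ((1 + 0.0006)^421 − 1) = C$288,550.00 × 0.28727071… = C$82,891.9641…
Penalties + interest = C$32,461.8750 + C$82,891.9641… = C$115,353.84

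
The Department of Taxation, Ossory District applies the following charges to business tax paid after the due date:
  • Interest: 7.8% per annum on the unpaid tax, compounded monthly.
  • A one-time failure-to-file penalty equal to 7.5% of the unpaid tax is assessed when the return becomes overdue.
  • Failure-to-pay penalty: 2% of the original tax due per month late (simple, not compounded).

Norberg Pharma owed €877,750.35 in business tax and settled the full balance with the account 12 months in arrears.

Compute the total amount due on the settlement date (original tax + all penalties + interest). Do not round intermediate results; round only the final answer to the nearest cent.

€1,225,207.66

Failure-to-file penalty: 7.5% × €877,750.35 = €65,831.28…
Failure-to-pay penalty: 12 × 2% × €877,750.35 = €210,660.08…
Interest (7.8%/yr ÷ 12 = 0.65%/month): €877,750.35 × ((1 + 0.0065)^12 − 1) = €70,965.9493…
Total = €877,750.35 + €276,491.3603… + €70,965.9493… = €1,225,207.66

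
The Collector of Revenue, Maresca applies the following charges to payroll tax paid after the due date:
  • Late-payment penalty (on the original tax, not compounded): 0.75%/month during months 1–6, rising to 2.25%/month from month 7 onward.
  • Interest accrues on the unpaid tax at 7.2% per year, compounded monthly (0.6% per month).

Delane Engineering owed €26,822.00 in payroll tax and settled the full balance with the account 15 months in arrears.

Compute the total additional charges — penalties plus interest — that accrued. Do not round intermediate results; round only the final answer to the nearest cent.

Penalty, months 1–6: 6 × 0.75% × €26,822.00 = €1,206.99
Penalty, months 7–15: 9 × 2.25% × €26,822.00 = €5,431.46…
Interest: €26,822.00 × ((1 + 0.006)^15 − 1) = €26,822.00 × 0.0938801… = €2,518.0513…
Penalties + interest = €6,638.4450 + €2,518.0513… = €9,156.50

€9,156.50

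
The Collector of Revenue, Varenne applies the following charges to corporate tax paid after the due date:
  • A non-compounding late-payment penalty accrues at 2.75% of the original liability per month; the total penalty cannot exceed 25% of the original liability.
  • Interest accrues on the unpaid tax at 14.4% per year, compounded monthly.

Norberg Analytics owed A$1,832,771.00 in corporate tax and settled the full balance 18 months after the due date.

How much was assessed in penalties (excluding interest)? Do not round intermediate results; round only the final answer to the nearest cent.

Penalty (uncapped): 18 × 2.75% × A$1,832,771.00 = A$907,221.65…; cap = 25% × A$1,832,771.00 = A$458,192.75 → penalty = A$458,192.75

A$458,192.75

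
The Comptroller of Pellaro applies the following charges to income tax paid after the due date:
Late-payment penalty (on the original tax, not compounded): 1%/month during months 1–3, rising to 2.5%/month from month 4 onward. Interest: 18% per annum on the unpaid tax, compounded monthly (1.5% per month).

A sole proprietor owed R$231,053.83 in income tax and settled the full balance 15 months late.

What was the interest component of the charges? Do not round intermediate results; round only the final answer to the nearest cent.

R$57,817.08

Interest: R$231,053.83 × ((1 + 0.015)^15 − 1) = R$231,053.83 × 0.2502321… = R$57,817.0774…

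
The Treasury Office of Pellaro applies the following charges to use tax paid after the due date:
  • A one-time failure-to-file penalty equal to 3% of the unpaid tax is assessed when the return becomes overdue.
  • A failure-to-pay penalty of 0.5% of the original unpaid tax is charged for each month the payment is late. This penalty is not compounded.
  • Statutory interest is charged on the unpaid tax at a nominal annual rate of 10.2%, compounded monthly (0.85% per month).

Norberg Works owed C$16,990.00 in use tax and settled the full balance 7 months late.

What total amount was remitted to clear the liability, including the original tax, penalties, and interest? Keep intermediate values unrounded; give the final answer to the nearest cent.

Failure-to-file penalty: 3% × C$16,990.00 = C$509.70
Failure-to-pay penalty = 0.5% × C$16,990.00 × 7 mo = C$594.65
Interest: C$16,990.00 × ((1 + 0.0085)^7 − 1) = C$16,990.00 × 0.0610389… = C$1,037.0514…
Total = C$16,990.00 + C$1,104.3500 + C$1,037.0514… = C$19,131.40

C$19,131.40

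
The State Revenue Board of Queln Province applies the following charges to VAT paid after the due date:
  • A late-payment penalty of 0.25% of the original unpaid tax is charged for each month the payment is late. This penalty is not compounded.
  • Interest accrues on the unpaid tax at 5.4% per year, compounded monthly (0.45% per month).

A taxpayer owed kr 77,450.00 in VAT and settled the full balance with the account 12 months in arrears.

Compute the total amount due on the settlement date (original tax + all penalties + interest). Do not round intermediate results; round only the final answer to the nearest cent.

kr 84,060.88

Late-payment penalty = 0.25% × kr 77,450.00 × 12 mo = kr 2,323.50
Interest: kr 77,450.00 × ((1 + 0.0045)^12 − 1) = kr 77,450.00 × 0.0553568… = kr 4,287.3804…
Total = kr 77,450.00 + kr 2,323.5000 + kr 4,287.3804… = kr 84,060.88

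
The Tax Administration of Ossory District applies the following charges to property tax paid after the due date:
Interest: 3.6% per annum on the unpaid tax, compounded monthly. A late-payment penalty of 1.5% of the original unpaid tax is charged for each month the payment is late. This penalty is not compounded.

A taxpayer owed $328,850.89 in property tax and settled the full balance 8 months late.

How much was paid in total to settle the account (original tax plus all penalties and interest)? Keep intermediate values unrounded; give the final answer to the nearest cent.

Late-payment penalty: 8 × 1.5% × $328,850.89 = $39,462.11…
Interest (3.6%/yr ÷ 12 = 0.3%/month): $328,850.89 × ((1 + 0.003)^8 − 1) = $7,975.7909…
Total = $328,850.89 + $39,462.1068 + $7,975.7909… = $376,288.79

$376,288.79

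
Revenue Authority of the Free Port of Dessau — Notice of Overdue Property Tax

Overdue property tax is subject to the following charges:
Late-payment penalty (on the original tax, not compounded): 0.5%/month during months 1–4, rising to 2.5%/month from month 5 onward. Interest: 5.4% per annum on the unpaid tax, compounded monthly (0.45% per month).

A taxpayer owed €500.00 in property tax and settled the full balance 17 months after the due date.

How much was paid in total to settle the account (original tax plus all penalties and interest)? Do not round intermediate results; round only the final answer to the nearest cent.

Penalty, months 1–4: 4 × 0.5% × €500.00 = €10.00
Penalty, months 5–17: 13 × 2.5% × €500.00 = €162.50
Interest: €500.00 × ((1 + 0.0045)^17 − 1) = €500.00 × 0.0793170… = €39.6585…
Total = €500.00 + €172.5000 + €39.6585… = €712.16

€712.16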